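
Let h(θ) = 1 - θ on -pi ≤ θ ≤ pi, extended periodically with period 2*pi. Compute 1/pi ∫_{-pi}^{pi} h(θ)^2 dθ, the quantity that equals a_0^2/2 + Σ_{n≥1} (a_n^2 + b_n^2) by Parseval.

2 + 2*pi**2/3

1/pi ∫_{-pi}^{pi} h(θ)^2 dθ = 1/pi · (2*pi*(3 + pi**2)/3) = 2 + 2*pi**2/3.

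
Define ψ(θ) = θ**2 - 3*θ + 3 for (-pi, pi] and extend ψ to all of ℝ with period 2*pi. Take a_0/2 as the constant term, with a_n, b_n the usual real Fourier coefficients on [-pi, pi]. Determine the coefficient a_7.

a_7 = 1/pi ∫_{-pi}^{pi} ψ(θ) cos(7*θ) dθ.
Integrating by parts twice (tabular method), an antiderivative of (θ**2 - 3*θ + 3) cos(7*θ) is θ**2*sin(7*θ)/7 - 3*θ*sin(7*θ)/7 + 2*θ*cos(7*θ)/49 + 145*sin(7*θ)/343 - 3*cos(7*θ)/49; evaluating from -pi to pi: ∫_{-pi}^{pi} (θ**2 - 3*θ + 3) cos(7*θ) dθ = (3/49 - 2*pi/49) - (3/49 + 2*pi/49) = -4*pi/49.
Hence a_7 = (1/pi)·(-4*pi/49) = -4/49.

-4/49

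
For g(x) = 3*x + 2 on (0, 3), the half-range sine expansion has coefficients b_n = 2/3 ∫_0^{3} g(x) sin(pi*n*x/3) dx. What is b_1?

26/pi

b_1 = 2/3 ∫_0^{3} (3*x + 2) sin(pi*x/3) dx.
Integrating by parts (boundary term plus one more integral), an antiderivative of (3*x + 2) sin(pi*x/3) is -9*x*cos(pi*x/3)/pi + 27*sin(pi*x/3)/pi**2 - 6*cos(pi*x/3)/pi; evaluating from 0 to 3: ∫_{0}^{3} (3*x + 2) sin(pi*x/3) dx = (33/pi) - (-6/pi) = 39/pi.
Hence b_1 = (2/3)·(39/pi) = 26/pi.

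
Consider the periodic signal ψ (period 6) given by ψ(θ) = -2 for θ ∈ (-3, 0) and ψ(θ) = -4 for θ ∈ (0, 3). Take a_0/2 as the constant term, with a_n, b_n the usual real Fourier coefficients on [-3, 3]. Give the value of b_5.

b_5 = 1/3 ∫_{-3}^{3} ψ(θ) sin(5*pi*θ/3) dθ.
Split the integral at the breakpoints.
Directly, an antiderivative of (-2) sin(5*pi*θ/3) is 6*cos(5*pi*θ/3)/(5*pi); evaluating from -3 to 0: ∫_{-3}^{0} (-2) sin(5*pi*θ/3) dθ = (6/(5*pi)) - (-6/(5*pi)) = 12/(5*pi).
Directly, an antiderivative of (-4) sin(5*pi*θ/3) is 12*cos(5*pi*θ/3)/(5*pi); evaluating from 0 to 3: ∫_{0}^{3} (-4) sin(5*pi*θ/3) dθ = (-12/(5*pi)) - (12/(5*pi)) = -24/(5*pi).
Summing the pieces and multiplying by (1/3) gives b_5 = -4/(5*pi).

-4/(5*pi)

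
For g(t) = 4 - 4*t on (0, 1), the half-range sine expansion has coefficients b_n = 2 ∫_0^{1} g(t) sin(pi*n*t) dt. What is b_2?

4/pi

b_2 = 2 ∫_0^{1} (4 - 4*t) sin(2*pi*t) dt.
Integrating by parts (boundary term plus one more integral), an antiderivative of (4 - 4*t) sin(2*pi*t) is 2*t*cos(2*pi*t)/pi - sin(2*pi*t)/pi**2 - 2*cos(2*pi*t)/pi; evaluating from 0 to 1: ∫_{0}^{1} (4 - 4*t) sin(2*pi*t) dt = (0) - (-2/pi) = 2/pi.
Hence b_2 = 2·(2/pi) = 4/pi.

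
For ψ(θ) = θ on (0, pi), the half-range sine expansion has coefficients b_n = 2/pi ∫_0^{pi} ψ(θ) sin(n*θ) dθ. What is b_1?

2

b_1 = 2/pi ∫_0^{pi} (θ) sin(θ) dθ.
Integrating by parts (boundary term plus one more integral), an antiderivative of (θ) sin(θ) is -θ*cos(θ) + sin(θ); evaluating from 0 to pi: ∫_{0}^{pi} (θ) sin(θ) dθ = (pi) - (0) = pi.
Hence b_1 = (2/pi)·(pi) = 2.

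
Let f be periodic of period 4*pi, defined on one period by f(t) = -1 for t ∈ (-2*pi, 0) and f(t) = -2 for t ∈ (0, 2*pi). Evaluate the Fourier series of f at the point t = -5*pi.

-1

t = -5*pi differs from t = -pi by -1 full period(s), and the series is 4*pi-periodic.
f is continuous at t = -pi with value -1, so the series converges to -1 there.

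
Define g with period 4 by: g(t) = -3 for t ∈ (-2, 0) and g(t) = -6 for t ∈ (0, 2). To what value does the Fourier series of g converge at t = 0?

-9/2

At t = 0 the one-sided limits are g(0^-) = -3 and g(0^+) = -6.
By Dirichlet's theorem the series converges to their average, [(-3) + (-6)]/2 = -9/2.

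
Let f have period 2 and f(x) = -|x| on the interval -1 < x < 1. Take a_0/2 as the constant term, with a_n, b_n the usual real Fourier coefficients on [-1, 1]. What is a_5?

a_5 = ∫_{-1}^{1} f(x) cos(5*pi*x) dx.
f is even and cos(5*pi*x) is even, so the integrand is even and a_5 = 2 ∫_0^{1} f(x) cos(5*pi*x) dx.
Integrating by parts (boundary term plus one more integral), an antiderivative of (-x) cos(5*pi*x) is -x*sin(5*pi*x)/(5*pi) - cos(5*pi*x)/(25*pi**2); evaluating from 0 to 1: ∫_{0}^{1} (-x) cos(5*pi*x) dx = (1/(25*pi**2)) - (-1/(25*pi**2)) = 2/(25*pi**2).
Hence a_5 = 2·(2/(25*pi**2)) = 4/(25*pi**2).

4/(25*pi**2)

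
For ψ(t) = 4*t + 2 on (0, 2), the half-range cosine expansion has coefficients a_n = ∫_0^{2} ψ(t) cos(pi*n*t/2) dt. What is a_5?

-32/(25*pi**2)

a_5 = ∫_0^{2} (4*t + 2) cos(5*pi*t/2) dt.
Integrating by parts (boundary term plus one more integral), an antiderivative of (4*t + 2) cos(5*pi*t/2) is 8*t*sin(5*pi*t/2)/(5*pi) + 4*sin(5*pi*t/2)/(5*pi) + 16*cos(5*pi*t/2)/(25*pi**2); evaluating from 0 to 2: ∫_{0}^{2} (4*t + 2) cos(5*pi*t/2) dt = (-16/(25*pi**2)) - (16/(25*pi**2)) = -32/(25*pi**2).
Hence a_5 = -32/(25*pi**2).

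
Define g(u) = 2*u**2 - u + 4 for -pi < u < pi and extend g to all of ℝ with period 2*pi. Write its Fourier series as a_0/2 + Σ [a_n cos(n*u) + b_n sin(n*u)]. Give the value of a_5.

-8/25

a_5 = 1/pi ∫_{-pi}^{pi} g(u) cos(5*u) du.
Integrating by parts twice (tabular method), an antiderivative of (2*u**2 - u + 4) cos(5*u) is 2*u**2*sin(5*u)/5 - u*sin(5*u)/5 + 4*u*cos(5*u)/25 + 96*sin(5*u)/125 - cos(5*u)/25; evaluating from -pi to pi: ∫_{-pi}^{pi} (2*u**2 - u + 4) cos(5*u) du = (1/25 - 4*pi/25) - (1/25 + 4*pi/25) = -8*pi/25.
Hence a_5 = (1/pi)·(-8*pi/25) = -8/25.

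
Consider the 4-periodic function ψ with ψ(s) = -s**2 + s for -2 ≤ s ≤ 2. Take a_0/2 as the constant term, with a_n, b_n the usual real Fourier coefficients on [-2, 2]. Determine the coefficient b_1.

b_1 = 1/2 ∫_{-2}^{2} ψ(s) sin(pi*s/2) ds.
Integrating by parts twice (tabular method), an antiderivative of (-s**2 + s) sin(pi*s/2) is 2*s**2*cos(pi*s/2)/pi - 8*s*sin(pi*s/2)/pi**2 - 2*s*cos(pi*s/2)/pi + 4*sin(pi*s/2)/pi**2 - 16*cos(pi*s/2)/pi**3; evaluating from -2 to 2: ∫_{-2}^{2} (-s**2 + s) sin(pi*s/2) ds = (-4/pi + 16/pi**3) - (-12/pi + 16/pi**3) = 8/pi.
Hence b_1 = (1/2)·(8/pi) = 4/pi.

4/pi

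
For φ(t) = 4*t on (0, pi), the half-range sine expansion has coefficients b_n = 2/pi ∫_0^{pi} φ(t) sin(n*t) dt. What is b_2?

b_2 = 2/pi ∫_0^{pi} (4*t) sin(2*t) dt.
Integrating by parts (boundary term plus one more integral), an antiderivative of (4*t) sin(2*t) is -2*t*cos(2*t) + sin(2*t); evaluating from 0 to pi: ∫_{0}^{pi} (4*t) sin(2*t) dt = (-2*pi) - (0) = -2*pi.
Hence b_2 = (2/pi)·(-2*pi) = -4.

-4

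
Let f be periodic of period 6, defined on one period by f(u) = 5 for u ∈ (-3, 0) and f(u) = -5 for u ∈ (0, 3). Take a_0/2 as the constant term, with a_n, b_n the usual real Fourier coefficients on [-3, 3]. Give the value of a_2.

a_2 = 1/3 ∫_{-3}^{3} f(u) cos(2*pi*u/3) du.
f is odd and cos(2*pi*u/3) is even, so the integrand is odd over a symmetric interval and the integral vanishes.

0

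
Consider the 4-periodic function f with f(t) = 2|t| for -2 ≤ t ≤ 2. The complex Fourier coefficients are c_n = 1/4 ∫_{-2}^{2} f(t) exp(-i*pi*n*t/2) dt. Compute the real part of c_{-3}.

Since f is real-valued, Re(c_{-3}) = 1/4 ∫_{-2}^{2} f(t) cos(-3*pi*t/2) dt = a_{3}/2.
f is even and cos(-3*pi*t/2) is even, so the integrand is even: ∫_{-2}^{2} f(t) cos(-3*pi*t/2) dt = 2∫_0^{2} f(t) cos(-3*pi*t/2) dt.
Integrating by parts (boundary term plus one more integral), an antiderivative of (2*t) cos(-3*pi*t/2) is 4*t*sin(3*pi*t/2)/(3*pi) + 8*cos(3*pi*t/2)/(9*pi**2); evaluating from 0 to 2: ∫_{0}^{2} (2*t) cos(-3*pi*t/2) dt = (-8/(9*pi**2)) - (8/(9*pi**2)) = -16/(9*pi**2).
So ∫_{-2}^{2} f(t) cos(-3*pi*t/2) dt = -32/(9*pi**2).
Hence Re(c_{-3}) = (1/4)·(-32/(9*pi**2)) = -8/(9*pi**2).

-8/(9*pi**2)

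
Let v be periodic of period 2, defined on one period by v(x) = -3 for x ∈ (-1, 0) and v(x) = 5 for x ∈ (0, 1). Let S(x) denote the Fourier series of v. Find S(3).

x = 3 differs from x = 1 by 1 full period(s), and the series is 2-periodic.
At x = 1 the one-sided limits are v(1^-) = 5 and v(1^+) = -3.
By Dirichlet's theorem the series converges to their average, [(5) + (-3)]/2 = 1.

1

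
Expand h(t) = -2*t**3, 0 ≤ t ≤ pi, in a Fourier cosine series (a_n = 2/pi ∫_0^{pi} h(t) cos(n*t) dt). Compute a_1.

a_1 = 2/pi ∫_0^{pi} (-2*t**3) cos(t) dt.
Integrating by parts three times (tabular method), an antiderivative of (-2*t**3) cos(t) is -2*t**3*sin(t) - 6*t**2*cos(t) + 12*t*sin(t) + 12*cos(t); evaluating from 0 to pi: ∫_{0}^{pi} (-2*t**3) cos(t) dt = (-12 + 6*pi**2) - (12) = -24 + 6*pi**2.
Hence a_1 = (2/pi)·(-24 + 6*pi**2) = -48/pi + 12*pi.

-48/pi + 12*pi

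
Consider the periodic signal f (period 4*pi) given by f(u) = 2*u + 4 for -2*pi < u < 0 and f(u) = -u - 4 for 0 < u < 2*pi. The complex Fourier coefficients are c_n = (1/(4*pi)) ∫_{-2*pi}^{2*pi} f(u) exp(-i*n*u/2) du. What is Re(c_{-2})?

0

Since f is real-valued, Re(c_{-2}) = (1/(4*pi)) ∫_{-2*pi}^{2*pi} f(u) cos(-u) du = a_{2}/2.
Split the integral at the breakpoints.
Integrating by parts (boundary term plus one more integral), an antiderivative of (2*u + 4) cos(-u) is 2*u*sin(u) + 4*sin(u) + 2*cos(u); evaluating from -2*pi to 0: ∫_{-2*pi}^{0} (2*u + 4) cos(-u) du = (2) - (2) = 0.
Integrating by parts (boundary term plus one more integral), an antiderivative of (-u - 4) cos(-u) is -u*sin(u) - 4*sin(u) - cos(u); evaluating from 0 to 2*pi: ∫_{0}^{2*pi} (-u - 4) cos(-u) du = (-1) - (-1) = 0.
So ∫_{-2*pi}^{2*pi} f(u) cos(-u) du = 0.
Hence Re(c_{-2}) = (1/(4*pi))·(0) = 0.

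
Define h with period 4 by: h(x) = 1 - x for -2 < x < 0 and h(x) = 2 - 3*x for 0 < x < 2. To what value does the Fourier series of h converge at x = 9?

-1

x = 9 differs from x = 1 by 2 full period(s), and the series is 4-periodic.
h is continuous at x = 1 with value -1, so the series converges to -1 there.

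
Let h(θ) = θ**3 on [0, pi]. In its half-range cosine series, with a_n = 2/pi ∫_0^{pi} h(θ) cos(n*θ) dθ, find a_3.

2*(4 - 9*pi**2)/(27*pi)

a_3 = 2/pi ∫_0^{pi} (θ**3) cos(3*θ) dθ.
Integrating by parts three times (tabular method), an antiderivative of (θ**3) cos(3*θ) is θ**3*sin(3*θ)/3 + θ**2*cos(3*θ)/3 - 2*θ*sin(3*θ)/9 - 2*cos(3*θ)/27; evaluating from 0 to pi: ∫_{0}^{pi} (θ**3) cos(3*θ) dθ = (2/27 - pi**2/3) - (-2/27) = 4/27 - pi**2/3.
Hence a_3 = (2/pi)·(4/27 - pi**2/3) = 2*(4 - 9*pi**2)/(27*pi).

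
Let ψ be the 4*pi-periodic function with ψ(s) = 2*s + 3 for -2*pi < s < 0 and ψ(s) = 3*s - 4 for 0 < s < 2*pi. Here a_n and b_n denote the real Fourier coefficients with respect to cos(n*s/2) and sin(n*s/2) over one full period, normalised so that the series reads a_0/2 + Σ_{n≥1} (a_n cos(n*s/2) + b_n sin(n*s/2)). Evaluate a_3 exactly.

-4/(9*pi)

a_3 = (1/(2*pi)) ∫_{-2*pi}^{2*pi} ψ(s) cos(3*s/2) ds.
Split the integral at the breakpoints.
Integrating by parts (boundary term plus one more integral), an antiderivative of (2*s + 3) cos(3*s/2) is 4*s*sin(3*s/2)/3 + 2*sin(3*s/2) + 8*cos(3*s/2)/9; evaluating from -2*pi to 0: ∫_{-2*pi}^{0} (2*s + 3) cos(3*s/2) ds = (8/9) - (-8/9) = 16/9.
Integrating by parts (boundary term plus one more integral), an antiderivative of (3*s - 4) cos(3*s/2) is 2*s*sin(3*s/2) - 8*sin(3*s/2)/3 + 4*cos(3*s/2)/3; evaluating from 0 to 2*pi: ∫_{0}^{2*pi} (3*s - 4) cos(3*s/2) ds = (-4/3) - (4/3) = -8/3.
Summing the pieces and multiplying by (1/(2*pi)) gives a_3 = -4/(9*pi).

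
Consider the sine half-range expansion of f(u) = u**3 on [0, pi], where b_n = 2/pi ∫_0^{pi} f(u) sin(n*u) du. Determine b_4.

b_4 = 2/pi ∫_0^{pi} (u**3) sin(4*u) du.
Integrating by parts three times (tabular method), an antiderivative of (u**3) sin(4*u) is -u**3*cos(4*u)/4 + 3*u**2*sin(4*u)/16 + 3*u*cos(4*u)/32 - 3*sin(4*u)/128; evaluating from 0 to pi: ∫_{0}^{pi} (u**3) sin(4*u) du = (pi*(3 - 8*pi**2)/32) - (0) = pi*(3 - 8*pi**2)/32.
Hence b_4 = (2/pi)·(pi*(3 - 8*pi**2)/32) = 3/16 - pi**2/2.

3/16 - pi**2/2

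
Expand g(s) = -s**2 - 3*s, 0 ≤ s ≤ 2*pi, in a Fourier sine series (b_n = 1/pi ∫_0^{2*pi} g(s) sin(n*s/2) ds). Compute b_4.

3 + 2*pi

b_4 = 1/pi ∫_0^{2*pi} (-s**2 - 3*s) sin(2*s) ds.
Integrating by parts twice (tabular method), an antiderivative of (-s**2 - 3*s) sin(2*s) is s**2*cos(2*s)/2 - s*sin(2*s)/2 + 3*s*cos(2*s)/2 - 3*sin(2*s)/4 - cos(2*s)/4; evaluating from 0 to 2*pi: ∫_{0}^{2*pi} (-s**2 - 3*s) sin(2*s) ds = (-1/4 + 3*pi + 2*pi**2) - (-1/4) = pi*(3 + 2*pi).
Hence b_4 = (1/pi)·(pi*(3 + 2*pi)) = 3 + 2*pi.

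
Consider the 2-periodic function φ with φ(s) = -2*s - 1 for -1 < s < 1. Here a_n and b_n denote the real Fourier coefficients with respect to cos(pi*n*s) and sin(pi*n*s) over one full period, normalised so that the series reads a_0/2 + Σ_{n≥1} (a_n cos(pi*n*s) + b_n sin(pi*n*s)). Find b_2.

b_2 = ∫_{-1}^{1} φ(s) sin(2*pi*s) ds.
Integrating by parts (boundary term plus one more integral), an antiderivative of (-2*s - 1) sin(2*pi*s) is s*cos(2*pi*s)/pi - sin(2*pi*s)/(2*pi**2) + cos(2*pi*s)/(2*pi); evaluating from -1 to 1: ∫_{-1}^{1} (-2*s - 1) sin(2*pi*s) ds = (3/(2*pi)) - (-1/(2*pi)) = 2/pi.
Hence b_2 = 2/pi.

2/pi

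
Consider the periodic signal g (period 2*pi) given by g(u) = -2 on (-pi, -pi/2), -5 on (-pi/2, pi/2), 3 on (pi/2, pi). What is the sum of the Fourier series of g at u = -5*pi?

1/2

u = -5*pi differs from u = -pi by -2 full period(s), and the series is 2*pi-periodic.
At u = -pi the one-sided limits are g(-pi^-) = 3 and g(-pi^+) = -2.
By Dirichlet's theorem the series converges to their average, [(3) + (-2)]/2 = 1/2.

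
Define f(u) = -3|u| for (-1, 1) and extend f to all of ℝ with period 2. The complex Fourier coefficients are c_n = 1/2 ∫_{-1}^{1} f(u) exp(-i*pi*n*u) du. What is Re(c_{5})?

6/(25*pi**2)

Since f is real-valued, Re(c_{5}) = 1/2 ∫_{-1}^{1} f(u) cos(5*pi*u) du = a_{5}/2.
f is even and cos(5*pi*u) is even, so the integrand is even: ∫_{-1}^{1} f(u) cos(5*pi*u) du = 2∫_0^{1} f(u) cos(5*pi*u) du.
Integrating by parts (boundary term plus one more integral), an antiderivative of (-3*u) cos(5*pi*u) is -3*u*sin(5*pi*u)/(5*pi) - 3*cos(5*pi*u)/(25*pi**2); evaluating from 0 to 1: ∫_{0}^{1} (-3*u) cos(5*pi*u) du = (3/(25*pi**2)) - (-3/(25*pi**2)) = 6/(25*pi**2).
So ∫_{-1}^{1} f(u) cos(5*pi*u) du = 12/(25*pi**2).
Hence Re(c_{5}) = (1/2)·(12/(25*pi**2)) = 6/(25*pi**2).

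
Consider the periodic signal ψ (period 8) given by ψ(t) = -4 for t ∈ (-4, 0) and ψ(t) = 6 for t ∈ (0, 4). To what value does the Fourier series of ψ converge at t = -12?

t = -12 differs from t = -4 by -1 full period(s), and the series is 8-periodic.
At t = -4 the one-sided limits are ψ(-4^-) = 6 and ψ(-4^+) = -4.
By Dirichlet's theorem the series converges to their average, [(6) + (-4)]/2 = 1.

1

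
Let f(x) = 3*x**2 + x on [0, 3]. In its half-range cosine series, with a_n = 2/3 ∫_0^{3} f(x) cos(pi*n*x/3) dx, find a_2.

a_2 = 2/3 ∫_0^{3} (3*x**2 + x) cos(2*pi*x/3) dx.
Integrating by parts twice (tabular method), an antiderivative of (3*x**2 + x) cos(2*pi*x/3) is 9*x**2*sin(2*pi*x/3)/(2*pi) + 3*x*sin(2*pi*x/3)/(2*pi) + 27*x*cos(2*pi*x/3)/(2*pi**2) - 81*sin(2*pi*x/3)/(4*pi**3) + 9*cos(2*pi*x/3)/(4*pi**2); evaluating from 0 to 3: ∫_{0}^{3} (3*x**2 + x) cos(2*pi*x/3) dx = (171/(4*pi**2)) - (9/(4*pi**2)) = 81/(2*pi**2).
Hence a_2 = (2/3)·(81/(2*pi**2)) = 27/pi**2.

27/pi**2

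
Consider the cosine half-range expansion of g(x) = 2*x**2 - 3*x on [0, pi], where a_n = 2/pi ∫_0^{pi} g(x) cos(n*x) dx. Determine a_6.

2/9

a_6 = 2/pi ∫_0^{pi} (2*x**2 - 3*x) cos(6*x) dx.
Integrating by parts twice (tabular method), an antiderivative of (2*x**2 - 3*x) cos(6*x) is x**2*sin(6*x)/3 - x*sin(6*x)/2 + x*cos(6*x)/9 - sin(6*x)/54 - cos(6*x)/12; evaluating from 0 to pi: ∫_{0}^{pi} (2*x**2 - 3*x) cos(6*x) dx = (-1/12 + pi/9) - (-1/12) = pi/9.
Hence a_6 = (2/pi)·(pi/9) = 2/9.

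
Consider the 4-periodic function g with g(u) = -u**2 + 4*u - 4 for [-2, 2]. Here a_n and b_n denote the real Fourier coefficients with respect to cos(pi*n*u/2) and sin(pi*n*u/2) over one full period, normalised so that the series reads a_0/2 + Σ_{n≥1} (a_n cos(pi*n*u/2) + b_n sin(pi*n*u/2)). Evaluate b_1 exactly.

b_1 = 1/2 ∫_{-2}^{2} g(u) sin(pi*u/2) du.
Integrating by parts twice (tabular method), an antiderivative of (-u**2 + 4*u - 4) sin(pi*u/2) is 2*u**2*cos(pi*u/2)/pi - 8*u*sin(pi*u/2)/pi**2 - 8*u*cos(pi*u/2)/pi + 16*sin(pi*u/2)/pi**2 - 16*cos(pi*u/2)/pi**3 + 8*cos(pi*u/2)/pi; evaluating from -2 to 2: ∫_{-2}^{2} (-u**2 + 4*u - 4) sin(pi*u/2) du = (16/pi**3) - (-32/pi + 16/pi**3) = 32/pi.
Hence b_1 = (1/2)·(32/pi) = 16/pi.

16/pi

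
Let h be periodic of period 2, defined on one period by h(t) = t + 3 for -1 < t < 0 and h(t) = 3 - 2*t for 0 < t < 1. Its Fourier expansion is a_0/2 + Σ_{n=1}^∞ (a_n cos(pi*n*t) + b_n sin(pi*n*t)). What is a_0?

9/2

a_0 = ∫_{-1}^{1} h(t) dt = 9/2.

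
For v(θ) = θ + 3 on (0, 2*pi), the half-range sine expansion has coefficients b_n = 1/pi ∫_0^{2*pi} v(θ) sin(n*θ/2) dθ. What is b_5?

b_5 = 1/pi ∫_0^{2*pi} (θ + 3) sin(5*θ/2) dθ.
Integrating by parts (boundary term plus one more integral), an antiderivative of (θ + 3) sin(5*θ/2) is -2*θ*cos(5*θ/2)/5 + 4*sin(5*θ/2)/25 - 6*cos(5*θ/2)/5; evaluating from 0 to 2*pi: ∫_{0}^{2*pi} (θ + 3) sin(5*θ/2) dθ = (6/5 + 4*pi/5) - (-6/5) = 12/5 + 4*pi/5.
Hence b_5 = (1/pi)·(12/5 + 4*pi/5) = 4*(3 + pi)/(5*pi).

4*(3 + pi)/(5*pi)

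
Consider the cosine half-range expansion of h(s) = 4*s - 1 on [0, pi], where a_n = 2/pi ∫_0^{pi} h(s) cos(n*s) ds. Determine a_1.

-16/pi

a_1 = 2/pi ∫_0^{pi} (4*s - 1) cos(s) ds.
Integrating by parts (boundary term plus one more integral), an antiderivative of (4*s - 1) cos(s) is 4*s*sin(s) - sin(s) + 4*cos(s); evaluating from 0 to pi: ∫_{0}^{pi} (4*s - 1) cos(s) ds = (-4) - (4) = -8.
Hence a_1 = (2/pi)·(-8) = -16/pi.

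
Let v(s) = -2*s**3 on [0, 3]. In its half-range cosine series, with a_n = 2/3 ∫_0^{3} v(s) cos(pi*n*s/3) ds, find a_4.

a_4 = 2/3 ∫_0^{3} (-2*s**3) cos(4*pi*s/3) ds.
Integrating by parts three times (tabular method), an antiderivative of (-2*s**3) cos(4*pi*s/3) is -3*s**3*sin(4*pi*s/3)/(2*pi) - 27*s**2*cos(4*pi*s/3)/(8*pi**2) + 81*s*sin(4*pi*s/3)/(16*pi**3) + 243*cos(4*pi*s/3)/(64*pi**4); evaluating from 0 to 3: ∫_{0}^{3} (-2*s**3) cos(4*pi*s/3) ds = (243*(1 - 8*pi**2)/(64*pi**4)) - (243/(64*pi**4)) = -243/(8*pi**2).
Hence a_4 = (2/3)·(-243/(8*pi**2)) = -81/(4*pi**2).

-81/(4*pi**2)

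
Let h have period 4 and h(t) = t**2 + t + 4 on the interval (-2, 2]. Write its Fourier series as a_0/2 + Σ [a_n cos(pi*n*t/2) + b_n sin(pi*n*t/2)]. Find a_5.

-16/(25*pi**2)

a_5 = 1/2 ∫_{-2}^{2} h(t) cos(5*pi*t/2) dt.
Integrating by parts twice (tabular method), an antiderivative of (t**2 + t + 4) cos(5*pi*t/2) is 2*t**2*sin(5*pi*t/2)/(5*pi) + 2*t*sin(5*pi*t/2)/(5*pi) + 8*t*cos(5*pi*t/2)/(25*pi**2) - 16*sin(5*pi*t/2)/(125*pi**3) + 8*sin(5*pi*t/2)/(5*pi) + 4*cos(5*pi*t/2)/(25*pi**2); evaluating from -2 to 2: ∫_{-2}^{2} (t**2 + t + 4) cos(5*pi*t/2) dt = (-4/(5*pi**2)) - (12/(25*pi**2)) = -32/(25*pi**2).
Hence a_5 = (1/2)·(-32/(25*pi**2)) = -16/(25*pi**2).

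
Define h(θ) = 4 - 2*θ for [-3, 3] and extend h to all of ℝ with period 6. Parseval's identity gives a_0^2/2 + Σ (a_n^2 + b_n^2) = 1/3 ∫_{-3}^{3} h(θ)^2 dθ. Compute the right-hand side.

1/3 ∫_{-3}^{3} h(θ)^2 dθ = 1/3 · (168) = 56.

56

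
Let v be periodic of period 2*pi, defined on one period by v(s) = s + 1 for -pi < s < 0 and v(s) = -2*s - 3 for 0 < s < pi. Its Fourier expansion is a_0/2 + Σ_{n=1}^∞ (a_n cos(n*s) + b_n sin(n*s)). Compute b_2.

b_2 = 1/pi ∫_{-pi}^{pi} v(s) sin(2*s) ds.
Split the integral at the breakpoints.
Integrating by parts (boundary term plus one more integral), an antiderivative of (s + 1) sin(2*s) is -s*cos(2*s)/2 + sin(2*s)/4 - cos(2*s)/2; evaluating from -pi to 0: ∫_{-pi}^{0} (s + 1) sin(2*s) ds = (-1/2) - (-1/2 + pi/2) = -pi/2.
Integrating by parts (boundary term plus one more integral), an antiderivative of (-2*s - 3) sin(2*s) is s*cos(2*s) - sin(2*s)/2 + 3*cos(2*s)/2; evaluating from 0 to pi: ∫_{0}^{pi} (-2*s - 3) sin(2*s) ds = (3/2 + pi) - (3/2) = pi.
Summing the pieces and multiplying by (1/pi) gives b_2 = 1/2.

1/2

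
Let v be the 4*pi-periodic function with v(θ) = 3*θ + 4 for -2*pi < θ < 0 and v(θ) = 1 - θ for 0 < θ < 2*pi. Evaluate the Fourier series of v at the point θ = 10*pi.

θ = 10*pi differs from θ = 2*pi by 2 full period(s), and the series is 4*pi-periodic.
At θ = 2*pi the one-sided limits are v(2*pi^-) = 1 - 2*pi and v(2*pi^+) = 4 - 6*pi.
By Dirichlet's theorem the series converges to their average, [(1 - 2*pi) + (4 - 6*pi)]/2 = 5/2 - 4*pi.

5/2 - 4*pi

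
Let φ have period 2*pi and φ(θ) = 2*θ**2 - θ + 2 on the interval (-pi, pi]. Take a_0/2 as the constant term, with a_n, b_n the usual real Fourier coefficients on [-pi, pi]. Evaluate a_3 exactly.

-8/9

a_3 = 1/pi ∫_{-pi}^{pi} φ(θ) cos(3*θ) dθ.
Integrating by parts twice (tabular method), an antiderivative of (2*θ**2 - θ + 2) cos(3*θ) is 2*θ**2*sin(3*θ)/3 - θ*sin(3*θ)/3 + 4*θ*cos(3*θ)/9 + 14*sin(3*θ)/27 - cos(3*θ)/9; evaluating from -pi to pi: ∫_{-pi}^{pi} (2*θ**2 - θ + 2) cos(3*θ) dθ = (1/9 - 4*pi/9) - (1/9 + 4*pi/9) = -8*pi/9.
Hence a_3 = (1/pi)·(-8*pi/9) = -8/9.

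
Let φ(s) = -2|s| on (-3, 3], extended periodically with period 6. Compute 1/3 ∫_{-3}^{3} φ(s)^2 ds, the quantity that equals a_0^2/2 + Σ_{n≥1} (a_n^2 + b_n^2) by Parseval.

24

1/3 ∫_{-3}^{3} φ(s)^2 ds = 1/3 · (72) = 24.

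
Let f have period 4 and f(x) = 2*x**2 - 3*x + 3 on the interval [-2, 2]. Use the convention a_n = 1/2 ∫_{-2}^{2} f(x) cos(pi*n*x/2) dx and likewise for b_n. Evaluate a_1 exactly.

-32/pi**2

a_1 = 1/2 ∫_{-2}^{2} f(x) cos(pi*x/2) dx.
Integrating by parts twice (tabular method), an antiderivative of (2*x**2 - 3*x + 3) cos(pi*x/2) is 4*x**2*sin(pi*x/2)/pi - 6*x*sin(pi*x/2)/pi + 16*x*cos(pi*x/2)/pi**2 - 32*sin(pi*x/2)/pi**3 + 6*sin(pi*x/2)/pi - 12*cos(pi*x/2)/pi**2; evaluating from -2 to 2: ∫_{-2}^{2} (2*x**2 - 3*x + 3) cos(pi*x/2) dx = (-20/pi**2) - (44/pi**2) = -64/pi**2.
Hence a_1 = (1/2)·(-64/pi**2) = -32/pi**2.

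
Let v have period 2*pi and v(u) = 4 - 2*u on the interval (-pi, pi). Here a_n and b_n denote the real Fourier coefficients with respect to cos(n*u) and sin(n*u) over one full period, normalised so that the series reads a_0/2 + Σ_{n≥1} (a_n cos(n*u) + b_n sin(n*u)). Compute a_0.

a_0 = 1/pi ∫_{-pi}^{pi} v(u) du = 1/pi · (8*pi) = 8.

8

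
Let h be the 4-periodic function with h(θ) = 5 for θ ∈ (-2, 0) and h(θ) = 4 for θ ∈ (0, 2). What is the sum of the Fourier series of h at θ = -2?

9/2

θ = -2 differs from θ = 2 by -1 full period(s), and the series is 4-periodic.
At θ = 2 the one-sided limits are h(2^-) = 4 and h(2^+) = 5.
By Dirichlet's theorem the series converges to their average, [(4) + (5)]/2 = 9/2.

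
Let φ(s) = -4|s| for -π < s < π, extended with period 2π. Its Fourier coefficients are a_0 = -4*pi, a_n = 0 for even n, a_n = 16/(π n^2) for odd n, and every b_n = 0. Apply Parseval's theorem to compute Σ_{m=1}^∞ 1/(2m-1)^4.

Parseval: a_0^2/2 + Σ a_n^2 = (1/π) ∫_{-π}^{π} φ(s)^2 ds = 32*pi**2/3.
Subtract a_0^2/2 = 8*pi**2: Σ a_n^2 = 8*pi**2/3.
Only odd n contribute, with a_n^2 = 256/(π^2 n^4), so Σ_{m≥1} 1/(2m-1)^4 = π^2·(8*pi**2/3)/256 = pi**4/96.

pi**4/96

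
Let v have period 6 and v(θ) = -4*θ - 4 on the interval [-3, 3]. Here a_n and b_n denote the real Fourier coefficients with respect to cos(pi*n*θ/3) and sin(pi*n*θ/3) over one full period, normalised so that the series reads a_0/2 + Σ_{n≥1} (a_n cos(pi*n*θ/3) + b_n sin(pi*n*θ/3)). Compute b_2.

b_2 = 1/3 ∫_{-3}^{3} v(θ) sin(2*pi*θ/3) dθ.
Integrating by parts (boundary term plus one more integral), an antiderivative of (-4*θ - 4) sin(2*pi*θ/3) is 6*θ*cos(2*pi*θ/3)/pi - 9*sin(2*pi*θ/3)/pi**2 + 6*cos(2*pi*θ/3)/pi; evaluating from -3 to 3: ∫_{-3}^{3} (-4*θ - 4) sin(2*pi*θ/3) dθ = (24/pi) - (-12/pi) = 36/pi.
Hence b_2 = (1/3)·(36/pi) = 12/pi.

12/pi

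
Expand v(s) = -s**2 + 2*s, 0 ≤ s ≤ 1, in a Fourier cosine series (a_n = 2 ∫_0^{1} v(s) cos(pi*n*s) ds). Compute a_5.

a_5 = 2 ∫_0^{1} (-s**2 + 2*s) cos(5*pi*s) ds.
Integrating by parts twice (tabular method), an antiderivative of (-s**2 + 2*s) cos(5*pi*s) is -s**2*sin(5*pi*s)/(5*pi) + 2*s*sin(5*pi*s)/(5*pi) - 2*s*cos(5*pi*s)/(25*pi**2) + 2*sin(5*pi*s)/(125*pi**3) + 2*cos(5*pi*s)/(25*pi**2); evaluating from 0 to 1: ∫_{0}^{1} (-s**2 + 2*s) cos(5*pi*s) ds = (0) - (2/(25*pi**2)) = -2/(25*pi**2).
Hence a_5 = 2·(-2/(25*pi**2)) = -4/(25*pi**2).

-4/(25*pi**2)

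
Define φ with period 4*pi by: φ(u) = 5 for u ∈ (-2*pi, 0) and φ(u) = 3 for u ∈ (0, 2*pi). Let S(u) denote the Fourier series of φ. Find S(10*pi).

4

u = 10*pi differs from u = 2*pi by 2 full period(s), and the series is 4*pi-periodic.
At u = 2*pi the one-sided limits are φ(2*pi^-) = 3 and φ(2*pi^+) = 5.
By Dirichlet's theorem the series converges to their average, [(3) + (5)]/2 = 4.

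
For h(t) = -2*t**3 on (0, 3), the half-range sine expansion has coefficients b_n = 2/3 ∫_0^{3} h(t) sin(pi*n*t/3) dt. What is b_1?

-108/pi + 648/pi**3

b_1 = 2/3 ∫_0^{3} (-2*t**3) sin(pi*t/3) dt.
Integrating by parts three times (tabular method), an antiderivative of (-2*t**3) sin(pi*t/3) is 6*t**3*cos(pi*t/3)/pi - 54*t**2*sin(pi*t/3)/pi**2 - 324*t*cos(pi*t/3)/pi**3 + 972*sin(pi*t/3)/pi**4; evaluating from 0 to 3: ∫_{0}^{3} (-2*t**3) sin(pi*t/3) dt = (-162/pi + 972/pi**3) - (0) = -162/pi + 972/pi**3.
Hence b_1 = (2/3)·(-162/pi + 972/pi**3) = -108/pi + 648/pi**3.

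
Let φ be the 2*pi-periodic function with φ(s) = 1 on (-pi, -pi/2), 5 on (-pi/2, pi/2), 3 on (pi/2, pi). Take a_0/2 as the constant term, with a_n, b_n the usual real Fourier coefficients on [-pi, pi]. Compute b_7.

b_7 = 1/pi ∫_{-pi}^{pi} φ(s) sin(7*s) ds.
Split the integral at the breakpoints.
Directly, an antiderivative of (1) sin(7*s) is -cos(7*s)/7; evaluating from -pi to -pi/2: ∫_{-pi}^{-pi/2} (1) sin(7*s) ds = (0) - (1/7) = -1/7.
Directly, an antiderivative of (5) sin(7*s) is -5*cos(7*s)/7; evaluating from -pi/2 to pi/2: ∫_{-pi/2}^{pi/2} (5) sin(7*s) ds = (0) - (0) = 0.
Directly, an antiderivative of (3) sin(7*s) is -3*cos(7*s)/7; evaluating from pi/2 to pi: ∫_{pi/2}^{pi} (3) sin(7*s) ds = (3/7) - (0) = 3/7.
Summing the pieces and multiplying by (1/pi) gives b_7 = 2/(7*pi).

2/(7*pi)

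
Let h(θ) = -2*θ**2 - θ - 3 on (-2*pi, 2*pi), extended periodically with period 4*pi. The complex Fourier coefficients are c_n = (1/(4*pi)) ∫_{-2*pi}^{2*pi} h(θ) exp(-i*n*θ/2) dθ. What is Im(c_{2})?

Since h is real-valued, Im(c_{2}) = -(1/(4*pi)) ∫_{-2*pi}^{2*pi} h(θ) sin(θ) dθ = -b_{2}/2.
Integrating by parts twice (tabular method), an antiderivative of (-2*θ**2 - θ - 3) sin(θ) is 2*θ**2*cos(θ) - 4*θ*sin(θ) + θ*cos(θ) - sin(θ) - cos(θ); evaluating from -2*pi to 2*pi: ∫_{-2*pi}^{2*pi} (-2*θ**2 - θ - 3) sin(θ) dθ = (-1 + 2*pi + 8*pi**2) - (-2*pi - 1 + 8*pi**2) = 4*pi.
Hence Im(c_{2}) = (-1/(4*pi))·(4*pi) = -1.

-1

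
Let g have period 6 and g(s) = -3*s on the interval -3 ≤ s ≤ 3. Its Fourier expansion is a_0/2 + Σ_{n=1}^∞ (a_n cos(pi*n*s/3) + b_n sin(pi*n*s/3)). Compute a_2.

a_2 = 1/3 ∫_{-3}^{3} g(s) cos(2*pi*s/3) ds.
g is odd and cos(2*pi*s/3) is even, so the integrand is odd over a symmetric interval and the integral vanishes.

0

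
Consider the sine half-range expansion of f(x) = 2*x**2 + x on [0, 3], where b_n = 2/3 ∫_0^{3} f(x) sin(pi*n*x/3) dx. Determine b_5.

b_5 = 2/3 ∫_0^{3} (2*x**2 + x) sin(5*pi*x/3) dx.
Integrating by parts twice (tabular method), an antiderivative of (2*x**2 + x) sin(5*pi*x/3) is -6*x**2*cos(5*pi*x/3)/(5*pi) + 36*x*sin(5*pi*x/3)/(25*pi**2) - 3*x*cos(5*pi*x/3)/(5*pi) + 9*sin(5*pi*x/3)/(25*pi**2) + 108*cos(5*pi*x/3)/(125*pi**3); evaluating from 0 to 3: ∫_{0}^{3} (2*x**2 + x) sin(5*pi*x/3) dx = (9*(-12 + 175*pi**2)/(125*pi**3)) - (108/(125*pi**3)) = 9*(-24 + 175*pi**2)/(125*pi**3).
Hence b_5 = (2/3)·(9*(-24 + 175*pi**2)/(125*pi**3)) = 6*(-24 + 175*pi**2)/(125*pi**3).

6*(-24 + 175*pi**2)/(125*pi**3)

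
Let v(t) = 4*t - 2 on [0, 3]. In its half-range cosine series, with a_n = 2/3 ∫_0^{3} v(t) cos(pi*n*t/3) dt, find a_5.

-48/(25*pi**2)

a_5 = 2/3 ∫_0^{3} (4*t - 2) cos(5*pi*t/3) dt.
Integrating by parts (boundary term plus one more integral), an antiderivative of (4*t - 2) cos(5*pi*t/3) is 12*t*sin(5*pi*t/3)/(5*pi) - 6*sin(5*pi*t/3)/(5*pi) + 36*cos(5*pi*t/3)/(25*pi**2); evaluating from 0 to 3: ∫_{0}^{3} (4*t - 2) cos(5*pi*t/3) dt = (-36/(25*pi**2)) - (36/(25*pi**2)) = -72/(25*pi**2).
Hence a_5 = (2/3)·(-72/(25*pi**2)) = -48/(25*pi**2).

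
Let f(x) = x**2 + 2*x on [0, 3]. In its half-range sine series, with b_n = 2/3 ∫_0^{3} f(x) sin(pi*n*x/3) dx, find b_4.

-15/(2*pi)

b_4 = 2/3 ∫_0^{3} (x**2 + 2*x) sin(4*pi*x/3) dx.
Integrating by parts twice (tabular method), an antiderivative of (x**2 + 2*x) sin(4*pi*x/3) is -3*x**2*cos(4*pi*x/3)/(4*pi) + 9*x*sin(4*pi*x/3)/(8*pi**2) - 3*x*cos(4*pi*x/3)/(2*pi) + 9*sin(4*pi*x/3)/(8*pi**2) + 27*cos(4*pi*x/3)/(32*pi**3); evaluating from 0 to 3: ∫_{0}^{3} (x**2 + 2*x) sin(4*pi*x/3) dx = (9*(3 - 40*pi**2)/(32*pi**3)) - (27/(32*pi**3)) = -45/(4*pi).
Hence b_4 = (2/3)·(-45/(4*pi)) = -15/(2*pi).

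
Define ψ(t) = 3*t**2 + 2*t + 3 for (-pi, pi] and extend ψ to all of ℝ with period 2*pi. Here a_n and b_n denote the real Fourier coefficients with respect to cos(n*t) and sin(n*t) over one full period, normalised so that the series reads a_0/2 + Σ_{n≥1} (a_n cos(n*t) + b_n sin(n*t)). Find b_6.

b_6 = 1/pi ∫_{-pi}^{pi} ψ(t) sin(6*t) dt.
Integrating by parts twice (tabular method), an antiderivative of (3*t**2 + 2*t + 3) sin(6*t) is -t**2*cos(6*t)/2 + t*sin(6*t)/6 - t*cos(6*t)/3 + sin(6*t)/18 - 17*cos(6*t)/36; evaluating from -pi to pi: ∫_{-pi}^{pi} (3*t**2 + 2*t + 3) sin(6*t) dt = (-pi**2/2 - pi/3 - 17/36) - (-pi**2/2 - 17/36 + pi/3) = -2*pi/3.
Hence b_6 = (1/pi)·(-2*pi/3) = -2/3.

-2/3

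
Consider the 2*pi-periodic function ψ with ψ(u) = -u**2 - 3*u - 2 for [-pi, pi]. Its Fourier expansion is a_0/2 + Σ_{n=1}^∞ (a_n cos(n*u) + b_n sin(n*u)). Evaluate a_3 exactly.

a_3 = 1/pi ∫_{-pi}^{pi} ψ(u) cos(3*u) du.
Integrating by parts twice (tabular method), an antiderivative of (-u**2 - 3*u - 2) cos(3*u) is -u**2*sin(3*u)/3 - u*sin(3*u) - 2*u*cos(3*u)/9 - 16*sin(3*u)/27 - cos(3*u)/3; evaluating from -pi to pi: ∫_{-pi}^{pi} (-u**2 - 3*u - 2) cos(3*u) du = (1/3 + 2*pi/9) - (1/3 - 2*pi/9) = 4*pi/9.
Hence a_3 = (1/pi)·(4*pi/9) = 4/9.

4/9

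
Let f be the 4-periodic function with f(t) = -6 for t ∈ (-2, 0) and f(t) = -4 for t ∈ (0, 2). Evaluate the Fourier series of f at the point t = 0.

-5

At t = 0 the one-sided limits are f(0^-) = -6 and f(0^+) = -4.
By Dirichlet's theorem the series converges to their average, [(-6) + (-4)]/2 = -5.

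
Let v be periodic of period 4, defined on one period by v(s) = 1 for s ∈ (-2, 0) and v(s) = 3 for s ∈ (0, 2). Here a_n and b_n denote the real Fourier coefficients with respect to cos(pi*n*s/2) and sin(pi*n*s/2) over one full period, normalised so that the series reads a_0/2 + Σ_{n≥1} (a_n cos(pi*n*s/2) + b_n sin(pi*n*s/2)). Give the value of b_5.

4/(5*pi)

b_5 = 1/2 ∫_{-2}^{2} v(s) sin(5*pi*s/2) ds.
Split the integral at the breakpoints.
Directly, an antiderivative of (1) sin(5*pi*s/2) is -2*cos(5*pi*s/2)/(5*pi); evaluating from -2 to 0: ∫_{-2}^{0} (1) sin(5*pi*s/2) ds = (-2/(5*pi)) - (2/(5*pi)) = -4/(5*pi).
Directly, an antiderivative of (3) sin(5*pi*s/2) is -6*cos(5*pi*s/2)/(5*pi); evaluating from 0 to 2: ∫_{0}^{2} (3) sin(5*pi*s/2) ds = (6/(5*pi)) - (-6/(5*pi)) = 12/(5*pi).
Summing the pieces and multiplying by (1/2) gives b_5 = 4/(5*pi).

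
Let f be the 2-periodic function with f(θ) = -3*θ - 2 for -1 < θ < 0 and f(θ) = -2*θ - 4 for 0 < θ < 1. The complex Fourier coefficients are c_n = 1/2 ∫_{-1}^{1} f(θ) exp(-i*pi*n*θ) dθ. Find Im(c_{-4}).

5/(8*pi)

Since f is real-valued, Im(c_{-4}) = -1/2 ∫_{-1}^{1} f(θ) sin(-4*pi*θ) dθ = b_{4}/2.
Split the integral at the breakpoints.
Integrating by parts (boundary term plus one more integral), an antiderivative of (-3*θ - 2) sin(-4*pi*θ) is -3*θ*cos(4*pi*θ)/(4*pi) + 3*sin(4*pi*θ)/(16*pi**2) - cos(4*pi*θ)/(2*pi); evaluating from -1 to 0: ∫_{-1}^{0} (-3*θ - 2) sin(-4*pi*θ) dθ = (-1/(2*pi)) - (1/(4*pi)) = -3/(4*pi).
Integrating by parts (boundary term plus one more integral), an antiderivative of (-2*θ - 4) sin(-4*pi*θ) is -θ*cos(4*pi*θ)/(2*pi) + sin(4*pi*θ)/(8*pi**2) - cos(4*pi*θ)/pi; evaluating from 0 to 1: ∫_{0}^{1} (-2*θ - 4) sin(-4*pi*θ) dθ = (-3/(2*pi)) - (-1/pi) = -1/(2*pi).
So ∫_{-1}^{1} f(θ) sin(-4*pi*θ) dθ = -5/(4*pi).
Hence Im(c_{-4}) = (-1/2)·(-5/(4*pi)) = 5/(8*pi).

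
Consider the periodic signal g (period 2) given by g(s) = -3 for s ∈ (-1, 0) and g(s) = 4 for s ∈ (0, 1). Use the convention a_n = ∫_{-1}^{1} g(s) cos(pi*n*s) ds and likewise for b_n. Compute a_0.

a_0 = ∫_{-1}^{1} g(s) ds = 1.

1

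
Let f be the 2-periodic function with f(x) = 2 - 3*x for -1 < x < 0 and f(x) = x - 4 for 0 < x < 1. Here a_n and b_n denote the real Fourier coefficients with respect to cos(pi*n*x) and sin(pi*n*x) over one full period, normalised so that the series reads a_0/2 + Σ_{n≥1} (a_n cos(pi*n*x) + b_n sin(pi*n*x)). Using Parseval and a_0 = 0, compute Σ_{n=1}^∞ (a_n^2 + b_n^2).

Parseval: a_0^2/2 + Σ_{n≥1} (a_n^2+b_n^2) = ∫_{-1}^{1} f(x)^2 dx = 76/3.
Subtract a_0^2/2 = 0: Σ (a_n^2+b_n^2) = 76/3.

76/3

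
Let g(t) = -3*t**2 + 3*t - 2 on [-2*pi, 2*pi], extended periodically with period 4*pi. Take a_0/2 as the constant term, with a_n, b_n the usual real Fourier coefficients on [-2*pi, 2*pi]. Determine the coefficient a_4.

a_4 = (1/(2*pi)) ∫_{-2*pi}^{2*pi} g(t) cos(2*t) dt.
Integrating by parts twice (tabular method), an antiderivative of (-3*t**2 + 3*t - 2) cos(2*t) is -3*t**2*sin(2*t)/2 + 3*t*sin(2*t)/2 - 3*t*cos(2*t)/2 - sin(2*t)/4 + 3*cos(2*t)/4; evaluating from -2*pi to 2*pi: ∫_{-2*pi}^{2*pi} (-3*t**2 + 3*t - 2) cos(2*t) dt = (3/4 - 3*pi) - (3/4 + 3*pi) = -6*pi.
Hence a_4 = (1/(2*pi))·(-6*pi) = -3.

-3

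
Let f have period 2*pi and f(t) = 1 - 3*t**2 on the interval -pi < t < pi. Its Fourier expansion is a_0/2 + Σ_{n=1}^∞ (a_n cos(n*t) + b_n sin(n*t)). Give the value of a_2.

-3

a_2 = 1/pi ∫_{-pi}^{pi} f(t) cos(2*t) dt.
f is even and cos(2*t) is even, so the integrand is even and a_2 = 2/pi ∫_0^{pi} f(t) cos(2*t) dt.
Integrating by parts twice (tabular method), an antiderivative of (1 - 3*t**2) cos(2*t) is -3*t**2*sin(2*t)/2 - 3*t*cos(2*t)/2 + 5*sin(2*t)/4; evaluating from 0 to pi: ∫_{0}^{pi} (1 - 3*t**2) cos(2*t) dt = (-3*pi/2) - (0) = -3*pi/2.
Hence a_2 = (2/pi)·(-3*pi/2) = -3.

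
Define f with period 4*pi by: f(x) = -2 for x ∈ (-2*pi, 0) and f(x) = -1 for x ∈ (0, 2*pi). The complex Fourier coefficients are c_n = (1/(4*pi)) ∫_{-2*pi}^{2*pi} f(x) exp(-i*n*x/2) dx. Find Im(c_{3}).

-1/(3*pi)

Since f is real-valued, Im(c_{3}) = -(1/(4*pi)) ∫_{-2*pi}^{2*pi} f(x) sin(3*x/2) dx = -b_{3}/2.
Split the integral at the breakpoints.
Directly, an antiderivative of (-2) sin(3*x/2) is 4*cos(3*x/2)/3; evaluating from -2*pi to 0: ∫_{-2*pi}^{0} (-2) sin(3*x/2) dx = (4/3) - (-4/3) = 8/3.
Directly, an antiderivative of (-1) sin(3*x/2) is 2*cos(3*x/2)/3; evaluating from 0 to 2*pi: ∫_{0}^{2*pi} (-1) sin(3*x/2) dx = (-2/3) - (2/3) = -4/3.
So ∫_{-2*pi}^{2*pi} f(x) sin(3*x/2) dx = 4/3.
Hence Im(c_{3}) = (-1/(4*pi))·(4/3) = -1/(3*pi).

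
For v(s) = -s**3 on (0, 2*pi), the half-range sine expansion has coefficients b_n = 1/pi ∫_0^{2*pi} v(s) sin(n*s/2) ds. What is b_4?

-3/2 + 4*pi**2

b_4 = 1/pi ∫_0^{2*pi} (-s**3) sin(2*s) ds.
Integrating by parts three times (tabular method), an antiderivative of (-s**3) sin(2*s) is s**3*cos(2*s)/2 - 3*s**2*sin(2*s)/4 - 3*s*cos(2*s)/4 + 3*sin(2*s)/8; evaluating from 0 to 2*pi: ∫_{0}^{2*pi} (-s**3) sin(2*s) ds = (pi*(-3 + 8*pi**2)/2) - (0) = pi*(-3 + 8*pi**2)/2.
Hence b_4 = (1/pi)·(pi*(-3 + 8*pi**2)/2) = -3/2 + 4*pi**2.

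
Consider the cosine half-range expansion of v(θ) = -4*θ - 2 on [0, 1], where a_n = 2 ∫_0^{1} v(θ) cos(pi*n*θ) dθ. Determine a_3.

16/(9*pi**2)

a_3 = 2 ∫_0^{1} (-4*θ - 2) cos(3*pi*θ) dθ.
Integrating by parts (boundary term plus one more integral), an antiderivative of (-4*θ - 2) cos(3*pi*θ) is -4*θ*sin(3*pi*θ)/(3*pi) - 2*sin(3*pi*θ)/(3*pi) - 4*cos(3*pi*θ)/(9*pi**2); evaluating from 0 to 1: ∫_{0}^{1} (-4*θ - 2) cos(3*pi*θ) dθ = (4/(9*pi**2)) - (-4/(9*pi**2)) = 8/(9*pi**2).
Hence a_3 = 2·(8/(9*pi**2)) = 16/(9*pi**2).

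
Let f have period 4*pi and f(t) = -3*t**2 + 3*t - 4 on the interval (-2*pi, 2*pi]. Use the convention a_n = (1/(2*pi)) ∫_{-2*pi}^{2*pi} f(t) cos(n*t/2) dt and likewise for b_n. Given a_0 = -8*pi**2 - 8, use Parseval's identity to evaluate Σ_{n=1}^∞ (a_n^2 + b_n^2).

Parseval: a_0^2/2 + Σ_{n≥1} (a_n^2+b_n^2) = (1/(2*pi)) ∫_{-2*pi}^{2*pi} f(t)^2 dt = 32 + 88*pi**2 + 288*pi**4/5.
Subtract a_0^2/2 = 32*(1 + pi**2)**2: Σ (a_n^2+b_n^2) = pi**2*(24 + 128*pi**2/5).

pi**2*(24 + 128*pi**2/5)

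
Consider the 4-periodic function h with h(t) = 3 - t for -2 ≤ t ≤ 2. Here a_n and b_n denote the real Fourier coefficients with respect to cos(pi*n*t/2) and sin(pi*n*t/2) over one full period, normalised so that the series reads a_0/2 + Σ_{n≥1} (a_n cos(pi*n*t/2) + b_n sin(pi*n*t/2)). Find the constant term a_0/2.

a_0 = 1/2 ∫_{-2}^{2} h(t) dt = 1/2 · (12) = 6.
So the constant term a_0/2 = 3.

3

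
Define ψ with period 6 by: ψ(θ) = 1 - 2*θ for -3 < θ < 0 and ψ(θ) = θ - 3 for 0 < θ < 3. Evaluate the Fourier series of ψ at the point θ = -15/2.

θ = -15/2 differs from θ = -3/2 by -1 full period(s), and the series is 6-periodic.
ψ is continuous at θ = -3/2 with value 4, so the series converges to 4 there.

4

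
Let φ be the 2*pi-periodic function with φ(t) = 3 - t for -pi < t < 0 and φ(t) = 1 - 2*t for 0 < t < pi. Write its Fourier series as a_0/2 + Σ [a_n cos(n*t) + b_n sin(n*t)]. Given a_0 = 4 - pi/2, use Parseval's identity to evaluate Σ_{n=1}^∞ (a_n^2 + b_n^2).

2 + 3*pi + 37*pi**2/24

Parseval: a_0^2/2 + Σ_{n≥1} (a_n^2+b_n^2) = 1/pi ∫_{-pi}^{pi} φ(t)^2 dt = pi + 10 + 5*pi**2/3.
Subtract a_0^2/2 = (8 - pi)**2/8: Σ (a_n^2+b_n^2) = 2 + 3*pi + 37*pi**2/24.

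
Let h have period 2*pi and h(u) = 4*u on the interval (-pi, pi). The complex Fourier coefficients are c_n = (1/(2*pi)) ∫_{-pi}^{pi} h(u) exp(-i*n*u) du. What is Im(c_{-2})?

Since h is real-valued, Im(c_{-2}) = -(1/(2*pi)) ∫_{-pi}^{pi} h(u) sin(-2*u) du = b_{2}/2.
h is odd and sin(-2*u) is odd, so the integrand is even: ∫_{-pi}^{pi} h(u) sin(-2*u) du = 2∫_0^{pi} h(u) sin(-2*u) du.
Integrating by parts (boundary term plus one more integral), an antiderivative of (4*u) sin(-2*u) is 2*u*cos(2*u) - sin(2*u); evaluating from 0 to pi: ∫_{0}^{pi} (4*u) sin(-2*u) du = (2*pi) - (0) = 2*pi.
So ∫_{-pi}^{pi} h(u) sin(-2*u) du = 4*pi.
Hence Im(c_{-2}) = (-1/(2*pi))·(4*pi) = -2.

-2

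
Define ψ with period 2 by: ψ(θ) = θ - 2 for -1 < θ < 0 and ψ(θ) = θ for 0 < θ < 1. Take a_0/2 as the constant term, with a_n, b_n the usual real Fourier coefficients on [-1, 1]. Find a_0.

a_0 = ∫_{-1}^{1} ψ(θ) dθ = -2.

-2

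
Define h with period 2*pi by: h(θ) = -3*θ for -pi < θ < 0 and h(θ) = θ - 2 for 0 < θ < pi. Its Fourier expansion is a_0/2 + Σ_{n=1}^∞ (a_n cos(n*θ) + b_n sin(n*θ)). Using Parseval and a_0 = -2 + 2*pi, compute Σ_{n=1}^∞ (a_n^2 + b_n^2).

2 + 2*pi + 4*pi**2/3

Parseval: a_0^2/2 + Σ_{n≥1} (a_n^2+b_n^2) = 1/pi ∫_{-pi}^{pi} h(θ)^2 dθ = -2*pi + 4 + 10*pi**2/3.
Subtract a_0^2/2 = 2*(1 - pi)**2: Σ (a_n^2+b_n^2) = 2 + 2*pi + 4*pi**2/3.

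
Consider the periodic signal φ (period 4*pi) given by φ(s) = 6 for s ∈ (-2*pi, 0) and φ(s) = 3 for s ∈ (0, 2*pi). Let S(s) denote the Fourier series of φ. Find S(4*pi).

s = 4*pi differs from s = 0 by 1 full period(s), and the series is 4*pi-periodic.
At s = 0 the one-sided limits are φ(0^-) = 6 and φ(0^+) = 3.
By Dirichlet's theorem the series converges to their average, [(6) + (3)]/2 = 9/2.

9/2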